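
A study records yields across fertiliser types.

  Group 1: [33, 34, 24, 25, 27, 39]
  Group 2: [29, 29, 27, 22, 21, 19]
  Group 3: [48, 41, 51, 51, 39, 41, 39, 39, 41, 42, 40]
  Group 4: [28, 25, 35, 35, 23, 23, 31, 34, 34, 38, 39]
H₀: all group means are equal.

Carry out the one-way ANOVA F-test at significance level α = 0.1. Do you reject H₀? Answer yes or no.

Group means [30.33, 24.50, 42.91, 31.36], grand mean 33.706
SSB = Σnᵢ(x̄ᵢ−x̄)² = 1568.771; SSW = ΣΣ(x−x̄ᵢ)² = 828.288
MSB = 1568.771/3 = 522.9236; MSW = 828.288/30 = 27.6096
F = MSB/MSW = 18.9399
df = (3, 30)
p-value (upper-tail) = 0.00000
At α=0.1: p < α → reject H₀

reject H₀: yes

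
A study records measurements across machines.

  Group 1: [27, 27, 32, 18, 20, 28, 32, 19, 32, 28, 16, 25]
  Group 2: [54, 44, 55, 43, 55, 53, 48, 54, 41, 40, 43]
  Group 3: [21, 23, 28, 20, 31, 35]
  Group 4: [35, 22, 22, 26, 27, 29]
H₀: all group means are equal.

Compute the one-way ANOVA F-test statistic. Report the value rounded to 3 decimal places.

Group means [25.33, 48.18, 26.33, 26.83], grand mean 32.943
SSB = Σnᵢ(x̄ᵢ−x̄)² = 3735.416; SSW = ΣΣ(x−x̄ᵢ)² = 1034.470
MSB = 3735.416/3 = 1245.1387; MSW = 1034.470/31 = 33.3700
F = MSB/MSW = 37.3131
df = (3, 31)

test statistic = 37.313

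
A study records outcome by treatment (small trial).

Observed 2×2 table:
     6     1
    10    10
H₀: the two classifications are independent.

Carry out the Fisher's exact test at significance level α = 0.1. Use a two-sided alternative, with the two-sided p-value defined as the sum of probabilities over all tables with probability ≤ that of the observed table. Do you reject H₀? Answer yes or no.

Margins: r₁=7, r₂=20, c₁=16, c₂=11, n=27
p_obs = C(7,6)·C(20,10)/C(27,16); sum pmf over tables with pmf ≤ p_obs
p-value (two-sided) = 0.18320
At α=0.1: p ≥ α → fail to reject H₀

reject H₀: no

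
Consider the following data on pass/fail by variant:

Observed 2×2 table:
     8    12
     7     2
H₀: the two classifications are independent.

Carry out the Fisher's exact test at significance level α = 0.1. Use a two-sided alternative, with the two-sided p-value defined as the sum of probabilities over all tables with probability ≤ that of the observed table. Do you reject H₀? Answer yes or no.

Margins: r₁=20, r₂=9, c₁=15, c₂=14, n=29
p_obs = C(20,8)·C(9,7)/C(29,15); sum pmf over tables with pmf ≤ p_obs
p-value (two-sided) = 0.10865
At α=0.1: p ≥ α → fail to reject H₀

reject H₀: no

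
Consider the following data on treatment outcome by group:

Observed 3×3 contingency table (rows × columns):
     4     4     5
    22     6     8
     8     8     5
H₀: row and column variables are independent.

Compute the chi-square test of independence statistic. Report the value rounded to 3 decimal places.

Row totals [13, 36, 21], col totals [34, 18, 18], n=70
χ² = (4−6.31)²/6.31 + (4−3.34)²/3.34 + (5−3.34)²/3.34 + (22−17.49)²/17.49 + (6−9.26)²/9.26 + (8−9.26)²/9.26 + (8−10.20)²/10.20 + (8−5.40)²/5.40 + (5−5.40)²/5.40 = 6.0371
df = 4

test statistic = 6.037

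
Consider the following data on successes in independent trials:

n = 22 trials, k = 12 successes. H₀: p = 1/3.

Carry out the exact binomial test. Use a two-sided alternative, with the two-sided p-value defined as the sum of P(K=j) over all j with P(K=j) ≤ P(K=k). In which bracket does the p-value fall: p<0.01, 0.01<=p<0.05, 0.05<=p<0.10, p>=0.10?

Exact binomial: n=22, k=12, p₀=1/3=0.3333
P(X=j) = C(n,j)·p₀^j·(1−p₀)^(n−j); p = Σ P(X=j) over j with P(X=j) ≤ P(X=12)
p-value (two-sided) = 0.04203
→ bracket: 0.01<=p<0.05

p-value bracket: 0.01<=p<0.05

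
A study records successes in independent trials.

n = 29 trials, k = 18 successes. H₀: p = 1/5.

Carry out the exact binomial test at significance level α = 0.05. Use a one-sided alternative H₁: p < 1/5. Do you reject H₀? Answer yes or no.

Exact binomial: n=29, k=18, p₀=1/5=0.2000
P(X≤18) from Σ C(n,i)·p₀^i·(1−p₀)^(n−i)
p-value (one-sided, H₁ less) = 1.00000
At α=0.05: p ≥ α → fail to reject H₀

reject H₀: no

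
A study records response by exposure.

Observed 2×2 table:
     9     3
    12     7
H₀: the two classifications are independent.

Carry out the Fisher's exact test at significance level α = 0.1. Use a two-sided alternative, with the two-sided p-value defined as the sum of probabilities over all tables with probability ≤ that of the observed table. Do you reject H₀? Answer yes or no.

Margins: r₁=12, r₂=19, c₁=21, c₂=10, n=31
p_obs = C(12,9)·C(19,12)/C(31,21); sum pmf over tables with pmf ≤ p_obs
p-value (two-sided) = 0.69719
At α=0.1: p ≥ α → fail to reject H₀

reject H₀: no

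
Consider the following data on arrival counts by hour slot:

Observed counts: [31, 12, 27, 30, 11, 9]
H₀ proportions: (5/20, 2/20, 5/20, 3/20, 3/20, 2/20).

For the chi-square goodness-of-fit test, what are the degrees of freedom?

df = k − 1 = 6 − 1 = 5

degrees of freedom = 5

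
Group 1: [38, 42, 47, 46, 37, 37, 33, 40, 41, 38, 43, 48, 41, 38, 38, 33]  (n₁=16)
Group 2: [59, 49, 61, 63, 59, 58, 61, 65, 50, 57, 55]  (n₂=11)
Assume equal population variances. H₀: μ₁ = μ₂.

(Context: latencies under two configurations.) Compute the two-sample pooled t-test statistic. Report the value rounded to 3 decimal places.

test statistic = -9.794

x̄₁=40.000, s₁=4.442, n₁=16
x̄₂=57.909, s₂=4.989, n₂=11
s_p² = [15·4.442² + 10·4.989²]/25 = 21.7964
SE = √(s_p²·(1/16+1/11)) = 1.8286
t = (40.000−57.909)/1.8286 = -9.7939
df = 25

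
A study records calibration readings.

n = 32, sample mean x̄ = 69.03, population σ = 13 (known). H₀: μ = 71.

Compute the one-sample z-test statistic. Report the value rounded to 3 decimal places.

SE = σ/√n = 13/√32 = 2.2981
z = (x̄−μ₀)/SE = (69.03−71)/2.2981 = -0.8572

test statistic = -0.857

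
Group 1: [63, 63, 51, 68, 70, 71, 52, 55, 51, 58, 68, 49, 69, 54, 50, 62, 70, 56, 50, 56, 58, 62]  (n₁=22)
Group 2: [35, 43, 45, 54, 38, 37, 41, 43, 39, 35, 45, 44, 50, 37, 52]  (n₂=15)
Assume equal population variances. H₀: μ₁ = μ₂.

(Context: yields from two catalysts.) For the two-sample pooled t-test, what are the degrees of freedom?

degrees of freedom = 35

df = n₁ + n₂ − 2 = 22 + 15 − 2 = 35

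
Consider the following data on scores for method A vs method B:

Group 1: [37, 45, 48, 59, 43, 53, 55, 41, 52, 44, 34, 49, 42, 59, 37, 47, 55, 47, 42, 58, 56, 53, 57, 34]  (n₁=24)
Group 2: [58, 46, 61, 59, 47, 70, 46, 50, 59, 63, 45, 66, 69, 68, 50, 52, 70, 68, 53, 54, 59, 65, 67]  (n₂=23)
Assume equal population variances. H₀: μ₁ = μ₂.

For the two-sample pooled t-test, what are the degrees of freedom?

degrees of freedom = 45

df = n₁ + n₂ − 2 = 24 + 23 − 2 = 45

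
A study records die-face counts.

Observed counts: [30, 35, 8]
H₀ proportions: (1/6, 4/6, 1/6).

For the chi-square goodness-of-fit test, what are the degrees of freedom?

df = k − 1 = 3 − 1 = 2

degrees of freedom = 2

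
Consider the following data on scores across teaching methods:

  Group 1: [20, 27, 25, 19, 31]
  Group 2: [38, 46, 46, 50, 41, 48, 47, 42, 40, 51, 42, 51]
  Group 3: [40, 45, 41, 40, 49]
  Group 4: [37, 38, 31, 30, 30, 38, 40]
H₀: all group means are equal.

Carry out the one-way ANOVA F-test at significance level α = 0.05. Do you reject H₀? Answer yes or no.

Group means [24.40, 45.17, 43.00, 34.86], grand mean 38.724
SSB = Σnᵢ(x̄ᵢ−x̄)² = 1720.069; SSW = ΣΣ(x−x̄ᵢ)² = 493.724
MSB = 1720.069/3 = 573.3564; MSW = 493.724/25 = 19.7490
F = MSB/MSW = 29.0322
df = (3, 25)
p-value (upper-tail) = 0.00000
At α=0.05: p < α → reject H₀

reject H₀: yes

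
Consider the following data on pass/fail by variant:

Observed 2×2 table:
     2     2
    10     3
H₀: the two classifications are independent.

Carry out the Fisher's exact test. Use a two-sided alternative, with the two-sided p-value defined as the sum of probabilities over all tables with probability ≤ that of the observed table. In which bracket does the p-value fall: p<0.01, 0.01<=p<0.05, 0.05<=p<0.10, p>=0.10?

Margins: r₁=4, r₂=13, c₁=12, c₂=5, n=17
p_obs = C(4,2)·C(13,10)/C(17,12); sum pmf over tables with pmf ≤ p_obs
p-value (two-sided) = 0.53782
→ bracket: p>=0.10

p-value bracket: p>=0.10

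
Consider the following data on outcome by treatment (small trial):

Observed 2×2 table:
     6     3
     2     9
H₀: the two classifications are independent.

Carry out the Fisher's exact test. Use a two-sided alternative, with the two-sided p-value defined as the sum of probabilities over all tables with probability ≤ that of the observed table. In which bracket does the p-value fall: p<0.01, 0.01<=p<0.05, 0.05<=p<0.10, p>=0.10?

Margins: r₁=9, r₂=11, c₁=8, c₂=12, n=20
p_obs = C(9,6)·C(11,2)/C(20,8); sum pmf over tables with pmf ≤ p_obs
p-value (two-sided) = 0.06478
→ bracket: 0.05<=p<0.10

p-value bracket: 0.05<=p<0.10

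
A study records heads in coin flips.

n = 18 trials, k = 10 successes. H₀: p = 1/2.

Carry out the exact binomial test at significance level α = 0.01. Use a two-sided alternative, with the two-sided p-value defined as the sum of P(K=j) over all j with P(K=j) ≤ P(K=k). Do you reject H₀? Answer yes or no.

reject H₀: no

Exact binomial: n=18, k=10, p₀=1/2=0.5000
P(X=j) = C(n,j)·p₀^j·(1−p₀)^(n−j); p = Σ P(X=j) over j with P(X=j) ≤ P(X=10)
p-value (two-sided) = 0.81453
At α=0.01: p ≥ α → fail to reject H₀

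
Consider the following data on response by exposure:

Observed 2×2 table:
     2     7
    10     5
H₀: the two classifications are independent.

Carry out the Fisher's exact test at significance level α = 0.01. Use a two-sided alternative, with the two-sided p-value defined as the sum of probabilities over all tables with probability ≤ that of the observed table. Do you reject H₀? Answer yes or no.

reject H₀: no

Margins: r₁=9, r₂=15, c₁=12, c₂=12, n=24
p_obs = C(9,2)·C(15,10)/C(24,12); sum pmf over tables with pmf ≤ p_obs
p-value (two-sided) = 0.08938
At α=0.01: p ≥ α → fail to reject H₀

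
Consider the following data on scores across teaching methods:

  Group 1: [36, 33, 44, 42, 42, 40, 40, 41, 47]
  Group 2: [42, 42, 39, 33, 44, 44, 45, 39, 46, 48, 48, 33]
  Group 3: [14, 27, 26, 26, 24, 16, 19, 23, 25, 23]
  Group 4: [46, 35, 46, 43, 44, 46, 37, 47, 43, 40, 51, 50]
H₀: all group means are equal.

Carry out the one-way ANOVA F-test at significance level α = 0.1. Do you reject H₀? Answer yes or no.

reject H₀: yes

Group means [40.56, 41.92, 22.30, 44.00], grand mean 37.651
SSB = Σnᵢ(x̄ᵢ−x̄)² = 3134.529; SSW = ΣΣ(x−x̄ᵢ)² = 855.239
MSB = 3134.529/3 = 1044.8429; MSW = 855.239/39 = 21.9292
F = MSB/MSW = 47.6462
df = (3, 39)
p-value (upper-tail) = 0.00000
At α=0.1: p < α → reject H₀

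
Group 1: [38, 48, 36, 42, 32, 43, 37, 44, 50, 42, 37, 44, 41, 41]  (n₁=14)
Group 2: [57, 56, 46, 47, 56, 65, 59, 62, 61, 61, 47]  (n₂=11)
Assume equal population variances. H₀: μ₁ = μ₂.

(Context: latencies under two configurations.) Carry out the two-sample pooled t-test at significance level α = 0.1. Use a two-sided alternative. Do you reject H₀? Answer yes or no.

x̄₁=41.071, s₁=4.811, n₁=14
x̄₂=56.091, s₂=6.625, n₂=11
s_p² = [13·4.811² + 10·6.625²]/23 = 32.1669
SE = √(s_p²·(1/14+1/11)) = 2.2851
t = (41.071−56.091)/2.2851 = -6.5727
df = 23
p-value (two-sided) = 0.00000
At α=0.1: p < α → reject H₀

reject H₀: yes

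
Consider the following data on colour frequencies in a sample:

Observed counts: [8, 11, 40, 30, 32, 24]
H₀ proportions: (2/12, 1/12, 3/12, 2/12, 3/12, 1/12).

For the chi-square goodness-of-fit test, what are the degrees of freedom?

df = k − 1 = 6 − 1 = 5

degrees of freedom = 5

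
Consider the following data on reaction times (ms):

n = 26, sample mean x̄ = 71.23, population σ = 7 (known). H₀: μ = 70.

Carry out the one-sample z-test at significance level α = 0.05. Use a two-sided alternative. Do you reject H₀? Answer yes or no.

SE = σ/√n = 7/√26 = 1.3728
z = (x̄−μ₀)/SE = (71.23−70)/1.3728 = 0.8960
p-value (two-sided) = 0.37027
At α=0.05: p ≥ α → fail to reject H₀

reject H₀: no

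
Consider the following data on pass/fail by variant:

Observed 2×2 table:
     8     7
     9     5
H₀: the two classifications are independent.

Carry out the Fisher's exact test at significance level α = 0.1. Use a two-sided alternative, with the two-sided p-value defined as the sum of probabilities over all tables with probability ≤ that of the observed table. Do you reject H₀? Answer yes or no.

Margins: r₁=15, r₂=14, c₁=17, c₂=12, n=29
p_obs = C(15,8)·C(14,9)/C(29,17); sum pmf over tables with pmf ≤ p_obs
p-value (two-sided) = 0.71038
At α=0.1: p ≥ α → fail to reject H₀

reject H₀: no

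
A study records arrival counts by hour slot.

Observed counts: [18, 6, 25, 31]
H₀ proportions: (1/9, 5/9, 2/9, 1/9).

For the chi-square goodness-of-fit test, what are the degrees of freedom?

df = k − 1 = 4 − 1 = 3

degrees of freedom = 3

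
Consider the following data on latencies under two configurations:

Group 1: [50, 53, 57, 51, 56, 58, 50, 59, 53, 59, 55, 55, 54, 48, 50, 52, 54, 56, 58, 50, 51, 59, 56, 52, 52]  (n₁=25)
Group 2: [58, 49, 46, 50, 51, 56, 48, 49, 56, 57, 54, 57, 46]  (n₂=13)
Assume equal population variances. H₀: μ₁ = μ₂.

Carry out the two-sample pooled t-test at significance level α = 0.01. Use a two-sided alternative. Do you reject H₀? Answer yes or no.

reject H₀: no

x̄₁=53.920, s₁=3.303, n₁=25
x̄₂=52.077, s₂=4.406, n₂=13
s_p² = [24·3.303² + 12·4.406²]/36 = 13.7434
SE = √(s_p²·(1/25+1/13)) = 1.2676
t = (53.920−52.077)/1.2676 = 1.4539
df = 36
p-value (two-sided) = 0.15463
At α=0.01: p ≥ α → fail to reject H₀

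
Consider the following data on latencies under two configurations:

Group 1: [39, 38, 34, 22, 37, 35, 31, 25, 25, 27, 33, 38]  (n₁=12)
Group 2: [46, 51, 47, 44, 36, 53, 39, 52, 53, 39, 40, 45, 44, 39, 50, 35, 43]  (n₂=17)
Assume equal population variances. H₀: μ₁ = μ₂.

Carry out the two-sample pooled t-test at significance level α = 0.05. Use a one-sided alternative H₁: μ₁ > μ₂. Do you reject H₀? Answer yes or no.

x̄₁=32.000, s₁=5.908, n₁=12
x̄₂=44.471, s₂=5.907, n₂=17
s_p² = [11·5.908² + 16·5.907²]/27 = 34.8976
SE = √(s_p²·(1/12+1/17)) = 2.2273
t = (32.000−44.471)/2.2273 = -5.5989
df = 27
p-value (one-sided, H₁ greater) = 1.00000
At α=0.05: p ≥ α → fail to reject H₀

reject H₀: no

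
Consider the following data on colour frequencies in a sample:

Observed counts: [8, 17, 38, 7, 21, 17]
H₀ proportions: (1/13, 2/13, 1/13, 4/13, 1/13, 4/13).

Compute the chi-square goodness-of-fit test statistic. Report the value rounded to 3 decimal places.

test statistic = 154.167

n = 108; E_i = n·p_i = [8.31, 16.62, 8.31, 33.23, 8.31, 33.23]
χ² = (8−8.31)²/8.31 + (17−16.62)²/16.62 + (38−8.31)²/8.31 + (7−33.23)²/33.23 + (21−8.31)²/8.31 + (17−33.23)²/33.23 = 154.1667
df = 5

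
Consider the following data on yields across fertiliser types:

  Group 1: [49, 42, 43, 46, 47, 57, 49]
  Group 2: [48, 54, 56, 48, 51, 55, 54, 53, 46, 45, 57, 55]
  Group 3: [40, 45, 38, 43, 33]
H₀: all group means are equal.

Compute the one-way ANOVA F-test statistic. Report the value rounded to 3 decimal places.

test statistic = 12.836

Group means [47.57, 51.83, 39.80], grand mean 48.083
SSB = Σnᵢ(x̄ᵢ−x̄)² = 513.652; SSW = ΣΣ(x−x̄ᵢ)² = 420.181
MSB = 513.652/2 = 256.8262; MSW = 420.181/21 = 20.0086
F = MSB/MSW = 12.8358
df = (2, 21)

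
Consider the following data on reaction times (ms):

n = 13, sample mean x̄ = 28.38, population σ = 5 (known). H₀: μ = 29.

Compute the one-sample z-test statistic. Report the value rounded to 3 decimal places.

SE = σ/√n = 5/√13 = 1.3868
z = (x̄−μ₀)/SE = (28.38−29)/1.3868 = -0.4471

test statistic = -0.447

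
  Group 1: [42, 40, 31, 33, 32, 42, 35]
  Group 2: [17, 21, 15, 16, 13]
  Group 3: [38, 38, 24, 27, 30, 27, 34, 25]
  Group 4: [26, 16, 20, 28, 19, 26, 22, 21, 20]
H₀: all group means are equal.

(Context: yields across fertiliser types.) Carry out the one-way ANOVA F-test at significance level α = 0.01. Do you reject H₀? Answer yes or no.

reject H₀: yes

Group means [36.43, 16.40, 30.38, 22.00], grand mean 26.828
SSB = Σnᵢ(x̄ᵢ−x̄)² = 1499.349; SSW = ΣΣ(x−x̄ᵢ)² = 516.789
MSB = 1499.349/3 = 499.7829; MSW = 516.789/25 = 20.6716
F = MSB/MSW = 24.1773
df = (3, 25)
p-value (upper-tail) = 0.00000
At α=0.01: p < α → reject H₀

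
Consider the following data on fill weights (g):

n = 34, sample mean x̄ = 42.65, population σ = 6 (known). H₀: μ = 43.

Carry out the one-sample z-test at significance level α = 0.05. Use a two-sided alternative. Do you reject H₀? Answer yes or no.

SE = σ/√n = 6/√34 = 1.0290
z = (x̄−μ₀)/SE = (42.65−43)/1.0290 = -0.3401
p-value (two-sided) = 0.73375
At α=0.05: p ≥ α → fail to reject H₀

reject H₀: no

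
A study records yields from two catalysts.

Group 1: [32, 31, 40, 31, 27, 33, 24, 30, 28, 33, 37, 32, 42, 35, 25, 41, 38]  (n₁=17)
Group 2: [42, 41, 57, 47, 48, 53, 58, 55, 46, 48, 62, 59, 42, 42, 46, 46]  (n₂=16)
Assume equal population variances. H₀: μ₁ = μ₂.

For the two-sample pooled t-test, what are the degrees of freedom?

df = n₁ + n₂ − 2 = 17 + 16 − 2 = 31

degrees of freedom = 31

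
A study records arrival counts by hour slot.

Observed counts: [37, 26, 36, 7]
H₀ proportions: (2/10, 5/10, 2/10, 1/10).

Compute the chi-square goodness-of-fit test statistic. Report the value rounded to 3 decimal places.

test statistic = 37.085

n = 106; E_i = n·p_i = [21.20, 53.00, 21.20, 10.60]
χ² = (37−21.20)²/21.20 + (26−53.00)²/53.00 + (36−21.20)²/21.20 + (7−10.60)²/10.60 = 37.0849
df = 3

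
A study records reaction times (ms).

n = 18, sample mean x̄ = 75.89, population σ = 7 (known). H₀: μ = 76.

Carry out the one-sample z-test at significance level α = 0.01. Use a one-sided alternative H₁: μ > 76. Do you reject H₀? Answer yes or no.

SE = σ/√n = 7/√18 = 1.6499
z = (x̄−μ₀)/SE = (75.89−76)/1.6499 = -0.0667
p-value (one-sided, H₁ greater) = 0.52658
At α=0.01: p ≥ α → fail to reject H₀

reject H₀: no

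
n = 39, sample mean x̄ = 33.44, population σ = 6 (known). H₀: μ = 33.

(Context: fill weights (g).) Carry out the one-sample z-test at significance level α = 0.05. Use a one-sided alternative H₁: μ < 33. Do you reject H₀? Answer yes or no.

SE = σ/√n = 6/√39 = 0.9608
z = (x̄−μ₀)/SE = (33.44−33)/0.9608 = 0.4580
p-value (one-sided, H₁ less) = 0.67651
At α=0.05: p ≥ α → fail to reject H₀

reject H₀: no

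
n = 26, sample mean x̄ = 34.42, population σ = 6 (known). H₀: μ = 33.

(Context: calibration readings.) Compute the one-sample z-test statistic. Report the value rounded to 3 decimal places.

test statistic = 1.207

SE = σ/√n = 6/√26 = 1.1767
z = (x̄−μ₀)/SE = (34.42−33)/1.1767 = 1.2068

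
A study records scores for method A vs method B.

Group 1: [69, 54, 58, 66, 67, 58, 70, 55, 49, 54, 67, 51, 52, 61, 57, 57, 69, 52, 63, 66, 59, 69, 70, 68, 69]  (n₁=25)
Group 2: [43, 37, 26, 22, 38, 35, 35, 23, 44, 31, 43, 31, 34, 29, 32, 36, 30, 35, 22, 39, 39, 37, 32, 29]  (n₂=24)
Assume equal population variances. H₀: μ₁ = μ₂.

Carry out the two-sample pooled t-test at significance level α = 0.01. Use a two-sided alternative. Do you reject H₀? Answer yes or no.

x̄₁=61.200, s₁=7.030, n₁=25
x̄₂=33.417, s₂=6.290, n₂=24
s_p² = [24·7.030² + 23·6.290²]/47 = 44.5922
SE = √(s_p²·(1/25+1/24)) = 1.9083
t = (61.200−33.417)/1.9083 = 14.5590
df = 47
p-value (two-sided) = 0.00000
At α=0.01: p < α → reject H₀

reject H₀: yes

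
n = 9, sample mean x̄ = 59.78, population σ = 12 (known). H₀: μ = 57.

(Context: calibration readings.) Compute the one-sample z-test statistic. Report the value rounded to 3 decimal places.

test statistic = 0.695

SE = σ/√n = 12/√9 = 4.0000
z = (x̄−μ₀)/SE = (59.78−57)/4.0000 = 0.6950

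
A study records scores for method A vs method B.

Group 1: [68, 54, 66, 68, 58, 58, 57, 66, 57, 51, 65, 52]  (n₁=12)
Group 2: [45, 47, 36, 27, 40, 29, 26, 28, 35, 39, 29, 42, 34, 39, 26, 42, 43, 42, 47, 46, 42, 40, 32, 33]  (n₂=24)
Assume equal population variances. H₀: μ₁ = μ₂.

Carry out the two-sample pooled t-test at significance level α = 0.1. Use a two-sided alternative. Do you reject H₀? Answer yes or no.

x̄₁=60.000, s₁=6.267, n₁=12
x̄₂=37.042, s₂=6.956, n₂=24
s_p² = [11·6.267² + 23·6.956²]/34 = 45.4400
SE = √(s_p²·(1/12+1/24)) = 2.3833
t = (60.000−37.042)/2.3833 = 9.6331
df = 34
p-value (two-sided) = 0.00000
At α=0.1: p < α → reject H₀

reject H₀: yes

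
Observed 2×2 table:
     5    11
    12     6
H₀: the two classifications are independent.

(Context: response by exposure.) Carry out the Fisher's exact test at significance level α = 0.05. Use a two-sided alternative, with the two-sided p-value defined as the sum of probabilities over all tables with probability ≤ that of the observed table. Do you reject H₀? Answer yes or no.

reject H₀: no

Margins: r₁=16, r₂=18, c₁=17, c₂=17, n=34
p_obs = C(16,5)·C(18,12)/C(34,17); sum pmf over tables with pmf ≤ p_obs
p-value (two-sided) = 0.08441
At α=0.05: p ≥ α → fail to reject H₀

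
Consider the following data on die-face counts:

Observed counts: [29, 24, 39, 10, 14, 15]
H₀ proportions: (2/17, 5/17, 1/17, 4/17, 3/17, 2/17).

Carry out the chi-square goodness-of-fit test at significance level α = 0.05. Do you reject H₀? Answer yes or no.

reject H₀: yes

n = 131; E_i = n·p_i = [15.41, 38.53, 7.71, 30.82, 23.12, 15.41]
χ² = (29−15.41)²/15.41 + (24−38.53)²/38.53 + (39−7.71)²/7.71 + (10−30.82)²/30.82 + (14−23.12)²/23.12 + (15−15.41)²/15.41 = 162.2219
df = 5
p-value (upper-tail) = 0.00000
At α=0.05: p < α → reject H₀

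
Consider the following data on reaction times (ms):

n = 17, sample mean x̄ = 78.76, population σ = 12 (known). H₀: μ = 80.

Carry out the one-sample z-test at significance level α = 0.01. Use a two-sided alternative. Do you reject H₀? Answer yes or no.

reject H₀: no

SE = σ/√n = 12/√17 = 2.9104
z = (x̄−μ₀)/SE = (78.76−80)/2.9104 = -0.4261
p-value (two-sided) = 0.67007
At α=0.01: p ≥ α → fail to reject H₀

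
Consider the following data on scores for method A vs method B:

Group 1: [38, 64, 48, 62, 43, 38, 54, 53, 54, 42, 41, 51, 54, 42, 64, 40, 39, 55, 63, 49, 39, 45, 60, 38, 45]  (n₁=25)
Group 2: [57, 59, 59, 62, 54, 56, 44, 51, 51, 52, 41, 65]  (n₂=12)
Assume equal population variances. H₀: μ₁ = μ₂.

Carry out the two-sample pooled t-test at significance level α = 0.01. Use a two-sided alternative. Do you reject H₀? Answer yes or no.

x̄₁=48.840, s₁=8.994, n₁=25
x̄₂=54.250, s₂=6.995, n₂=12
s_p² = [24·8.994² + 11·6.995²]/35 = 70.8460
SE = √(s_p²·(1/25+1/12)) = 2.9560
t = (48.840−54.250)/2.9560 = -1.8302
df = 35
p-value (two-sided) = 0.07575
At α=0.01: p ≥ α → fail to reject H₀

reject H₀: no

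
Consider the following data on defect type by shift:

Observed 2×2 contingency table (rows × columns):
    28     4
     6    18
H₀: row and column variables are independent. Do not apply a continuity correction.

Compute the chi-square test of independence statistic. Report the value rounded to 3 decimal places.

test statistic = 22.460

Row totals [32, 24], col totals [34, 22], n=56
χ² = (28−19.43)²/19.43 + (4−12.57)²/12.57 + (6−14.57)²/14.57 + (18−9.43)²/9.43 = 22.4599
df = 1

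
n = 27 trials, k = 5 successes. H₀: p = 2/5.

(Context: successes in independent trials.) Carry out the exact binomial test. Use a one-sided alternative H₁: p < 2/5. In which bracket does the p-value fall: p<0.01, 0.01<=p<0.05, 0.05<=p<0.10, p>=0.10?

Exact binomial: n=27, k=5, p₀=2/5=0.4000
P(X≤5) from Σ C(n,i)·p₀^i·(1−p₀)^(n−i)
p-value (one-sided, H₁ less) = 0.01550
→ bracket: 0.01<=p<0.05

p-value bracket: 0.01<=p<0.05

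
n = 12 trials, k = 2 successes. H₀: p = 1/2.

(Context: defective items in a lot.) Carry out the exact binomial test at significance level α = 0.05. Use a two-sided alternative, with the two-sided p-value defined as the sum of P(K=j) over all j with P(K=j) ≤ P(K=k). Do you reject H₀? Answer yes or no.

Exact binomial: n=12, k=2, p₀=1/2=0.5000
P(X=j) = C(n,j)·p₀^j·(1−p₀)^(n−j); p = Σ P(X=j) over j with P(X=j) ≤ P(X=2)
p-value (two-sided) = 0.03857
At α=0.05: p < α → reject H₀

reject H₀: yes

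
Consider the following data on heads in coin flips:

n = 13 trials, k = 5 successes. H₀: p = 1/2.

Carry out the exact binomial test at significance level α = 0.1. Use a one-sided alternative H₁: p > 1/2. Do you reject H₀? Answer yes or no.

Exact binomial: n=13, k=5, p₀=1/2=0.5000
P(X≥5) from Σ C(n,i)·p₀^i·(1−p₀)^(n−i)
p-value (one-sided, H₁ greater) = 0.86658
At α=0.1: p ≥ α → fail to reject H₀

reject H₀: no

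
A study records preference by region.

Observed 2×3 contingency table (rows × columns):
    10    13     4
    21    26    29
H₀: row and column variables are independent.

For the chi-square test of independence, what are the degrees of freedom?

df = (r−1)(c−1) = (2−1)·(3−1) = 2

degrees of freedom = 2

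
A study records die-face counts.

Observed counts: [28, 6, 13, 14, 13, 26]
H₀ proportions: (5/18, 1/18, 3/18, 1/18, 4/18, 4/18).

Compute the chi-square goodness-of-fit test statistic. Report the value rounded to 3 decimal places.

test statistic = 18.149

n = 100; E_i = n·p_i = [27.78, 5.56, 16.67, 5.56, 22.22, 22.22]
χ² = (28−27.78)²/27.78 + (6−5.56)²/5.56 + (13−16.67)²/16.67 + (14−5.56)²/5.56 + (13−22.22)²/22.22 + (26−22.22)²/22.22 = 18.1490
df = 5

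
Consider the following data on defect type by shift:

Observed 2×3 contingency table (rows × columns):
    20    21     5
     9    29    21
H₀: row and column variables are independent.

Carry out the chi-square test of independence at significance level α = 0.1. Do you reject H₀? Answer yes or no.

Row totals [46, 59], col totals [29, 50, 26], n=105
χ² = (20−12.70)²/12.70 + (21−21.90)²/21.90 + (5−11.39)²/11.39 + (9−16.30)²/16.30 + (29−28.10)²/28.10 + (21−14.61)²/14.61 = 13.9021
df = 2
p-value (upper-tail) = 0.00096
At α=0.1: p < α → reject H₀

reject H₀: yes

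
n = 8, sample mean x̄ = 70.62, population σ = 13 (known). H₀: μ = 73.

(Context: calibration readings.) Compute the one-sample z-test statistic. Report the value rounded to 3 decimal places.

test statistic = -0.518

SE = σ/√n = 13/√8 = 4.5962
z = (x̄−μ₀)/SE = (70.62−73)/4.5962 = -0.5178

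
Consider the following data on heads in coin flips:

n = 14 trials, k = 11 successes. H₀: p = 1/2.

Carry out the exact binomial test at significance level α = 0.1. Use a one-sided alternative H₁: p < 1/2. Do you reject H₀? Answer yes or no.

Exact binomial: n=14, k=11, p₀=1/2=0.5000
P(X≤11) from Σ C(n,i)·p₀^i·(1−p₀)^(n−i)
p-value (one-sided, H₁ less) = 0.99353
At α=0.1: p ≥ α → fail to reject H₀

reject H₀: no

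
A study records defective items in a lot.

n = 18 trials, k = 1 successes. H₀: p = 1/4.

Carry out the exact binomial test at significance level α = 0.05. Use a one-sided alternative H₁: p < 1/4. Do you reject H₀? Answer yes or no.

reject H₀: yes

Exact binomial: n=18, k=1, p₀=1/4=0.2500
P(X≤1) from Σ C(n,i)·p₀^i·(1−p₀)^(n−i)
p-value (one-sided, H₁ less) = 0.03946
At α=0.05: p < α → reject H₀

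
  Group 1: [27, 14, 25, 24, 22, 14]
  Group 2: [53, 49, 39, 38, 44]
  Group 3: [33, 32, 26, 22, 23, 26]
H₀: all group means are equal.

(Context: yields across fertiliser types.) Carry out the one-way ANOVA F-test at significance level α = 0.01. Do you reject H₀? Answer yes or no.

Group means [21.00, 44.60, 27.00], grand mean 30.059
SSB = Σnᵢ(x̄ᵢ−x̄)² = 1605.741; SSW = ΣΣ(x−x̄ᵢ)² = 429.200
MSB = 1605.741/2 = 802.8706; MSW = 429.200/14 = 30.6571
F = MSB/MSW = 26.1887
df = (2, 14)
p-value (upper-tail) = 0.00002
At α=0.01: p < α → reject H₀

reject H₀: yes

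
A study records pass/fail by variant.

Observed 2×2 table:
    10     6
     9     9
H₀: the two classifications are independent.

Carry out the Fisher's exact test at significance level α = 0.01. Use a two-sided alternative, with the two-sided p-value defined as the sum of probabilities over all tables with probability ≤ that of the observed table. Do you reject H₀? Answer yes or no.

Margins: r₁=16, r₂=18, c₁=19, c₂=15, n=34
p_obs = C(16,10)·C(18,9)/C(34,19); sum pmf over tables with pmf ≤ p_obs
p-value (two-sided) = 0.50960
At α=0.01: p ≥ α → fail to reject H₀

reject H₀: no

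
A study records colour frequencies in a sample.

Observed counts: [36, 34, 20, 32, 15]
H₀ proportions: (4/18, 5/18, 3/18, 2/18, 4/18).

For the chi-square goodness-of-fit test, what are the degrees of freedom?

df = k − 1 = 5 − 1 = 4

degrees of freedom = 4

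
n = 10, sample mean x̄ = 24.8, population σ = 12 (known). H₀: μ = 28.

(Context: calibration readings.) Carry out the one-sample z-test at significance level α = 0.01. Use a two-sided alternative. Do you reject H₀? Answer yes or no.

reject H₀: no

SE = σ/√n = 12/√10 = 3.7947
z = (x̄−μ₀)/SE = (24.8−28)/3.7947 = -0.8433
p-value (two-sided) = 0.39908
At α=0.01: p ≥ α → fail to reject H₀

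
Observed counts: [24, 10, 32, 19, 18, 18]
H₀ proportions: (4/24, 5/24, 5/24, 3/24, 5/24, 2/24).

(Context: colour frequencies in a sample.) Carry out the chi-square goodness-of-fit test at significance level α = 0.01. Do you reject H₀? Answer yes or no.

n = 121; E_i = n·p_i = [20.17, 25.21, 25.21, 15.12, 25.21, 10.08]
χ² = (24−20.17)²/20.17 + (10−25.21)²/25.21 + (32−25.21)²/25.21 + (19−15.12)²/15.12 + (18−25.21)²/25.21 + (18−10.08)²/10.08 = 21.0033
df = 5
p-value (upper-tail) = 0.00081
At α=0.01: p < α → reject H₀

reject H₀: yes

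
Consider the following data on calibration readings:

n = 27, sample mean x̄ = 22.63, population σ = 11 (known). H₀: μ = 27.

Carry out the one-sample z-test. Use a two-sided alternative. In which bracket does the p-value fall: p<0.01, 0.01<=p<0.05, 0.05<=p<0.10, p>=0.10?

SE = σ/√n = 11/√27 = 2.1170
z = (x̄−μ₀)/SE = (22.63−27)/2.1170 = -2.0643
p-value (two-sided) = 0.03899
→ bracket: 0.01<=p<0.05

p-value bracket: 0.01<=p<0.05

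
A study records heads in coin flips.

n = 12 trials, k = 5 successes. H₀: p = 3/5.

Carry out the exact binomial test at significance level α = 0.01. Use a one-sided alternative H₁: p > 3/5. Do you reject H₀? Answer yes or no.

Exact binomial: n=12, k=5, p₀=3/5=0.6000
P(X≥5) from Σ C(n,i)·p₀^i·(1−p₀)^(n−i)
p-value (one-sided, H₁ greater) = 0.94269
At α=0.01: p ≥ α → fail to reject H₀

reject H₀: no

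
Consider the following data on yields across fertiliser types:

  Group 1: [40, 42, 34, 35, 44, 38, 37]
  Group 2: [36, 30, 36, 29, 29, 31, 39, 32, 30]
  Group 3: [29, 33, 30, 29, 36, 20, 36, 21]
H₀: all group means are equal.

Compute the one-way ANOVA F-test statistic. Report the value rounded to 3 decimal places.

Group means [38.57, 32.44, 29.25], grand mean 33.167
SSB = Σnᵢ(x̄ᵢ−x̄)² = 331.897; SSW = ΣΣ(x−x̄ᵢ)² = 445.437
MSB = 331.897/2 = 165.9484; MSW = 445.437/21 = 21.2113
F = MSB/MSW = 7.8236
df = (2, 21)

test statistic = 7.824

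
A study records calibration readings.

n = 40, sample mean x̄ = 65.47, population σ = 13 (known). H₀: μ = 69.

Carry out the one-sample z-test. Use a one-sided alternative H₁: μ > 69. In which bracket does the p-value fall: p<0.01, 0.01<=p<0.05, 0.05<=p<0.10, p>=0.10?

SE = σ/√n = 13/√40 = 2.0555
z = (x̄−μ₀)/SE = (65.47−69)/2.0555 = -1.7174
p-value (one-sided, H₁ greater) = 0.95704
→ bracket: p>=0.10

p-value bracket: p>=0.10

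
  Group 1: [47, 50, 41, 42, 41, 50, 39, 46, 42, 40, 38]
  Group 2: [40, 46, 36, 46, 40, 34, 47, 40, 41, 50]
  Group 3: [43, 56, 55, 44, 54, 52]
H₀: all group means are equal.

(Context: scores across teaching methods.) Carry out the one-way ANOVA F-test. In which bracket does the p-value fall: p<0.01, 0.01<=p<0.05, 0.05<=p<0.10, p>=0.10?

p-value bracket: p<0.01

Group means [43.27, 42.00, 50.67], grand mean 44.444
SSB = Σnᵢ(x̄ᵢ−x̄)² = 307.152; SSW = ΣΣ(x−x̄ᵢ)² = 579.515
MSB = 307.152/2 = 153.5758; MSW = 579.515/24 = 24.1465
F = MSB/MSW = 6.3602
df = (2, 24)
p-value (upper-tail) = 0.00608
→ bracket: p<0.01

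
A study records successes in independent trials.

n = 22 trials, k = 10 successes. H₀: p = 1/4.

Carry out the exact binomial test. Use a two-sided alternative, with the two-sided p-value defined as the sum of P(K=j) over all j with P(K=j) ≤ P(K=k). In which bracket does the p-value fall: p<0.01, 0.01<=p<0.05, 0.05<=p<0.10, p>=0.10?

Exact binomial: n=22, k=10, p₀=1/4=0.2500
P(X=j) = C(n,j)·p₀^j·(1−p₀)^(n−j); p = Σ P(X=j) over j with P(X=j) ≤ P(X=10)
p-value (two-sided) = 0.04437
→ bracket: 0.01<=p<0.05

p-value bracket: 0.01<=p<0.05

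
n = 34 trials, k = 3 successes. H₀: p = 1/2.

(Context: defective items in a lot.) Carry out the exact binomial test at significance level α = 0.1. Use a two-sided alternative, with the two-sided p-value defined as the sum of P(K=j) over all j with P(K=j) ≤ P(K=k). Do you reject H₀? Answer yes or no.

Exact binomial: n=34, k=3, p₀=1/2=0.5000
P(X=j) = C(n,j)·p₀^j·(1−p₀)^(n−j); p = Σ P(X=j) over j with P(X=j) ≤ P(X=3)
p-value (two-sided) = 0.00000
At α=0.1: p < α → reject H₀

reject H₀: yes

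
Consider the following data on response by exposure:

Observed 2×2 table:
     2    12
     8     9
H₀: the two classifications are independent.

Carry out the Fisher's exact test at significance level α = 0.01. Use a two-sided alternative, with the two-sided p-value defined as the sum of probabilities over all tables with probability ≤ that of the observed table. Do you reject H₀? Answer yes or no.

reject H₀: no

Margins: r₁=14, r₂=17, c₁=10, c₂=21, n=31
p_obs = C(14,2)·C(17,8)/C(31,10); sum pmf over tables with pmf ≤ p_obs
p-value (two-sided) = 0.06799
At α=0.01: p ≥ α → fail to reject H₀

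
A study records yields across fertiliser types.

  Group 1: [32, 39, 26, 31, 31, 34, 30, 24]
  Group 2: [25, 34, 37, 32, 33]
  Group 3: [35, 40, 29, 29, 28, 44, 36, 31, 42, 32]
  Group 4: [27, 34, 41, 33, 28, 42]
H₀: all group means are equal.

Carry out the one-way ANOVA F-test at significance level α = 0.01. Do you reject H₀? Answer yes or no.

reject H₀: no

Group means [30.88, 32.20, 34.60, 34.17], grand mean 33.069
SSB = Σnᵢ(x̄ᵢ−x̄)² = 72.954; SSW = ΣΣ(x−x̄ᵢ)² = 726.908
MSB = 72.954/3 = 24.3179; MSW = 726.908/25 = 29.0763
F = MSB/MSW = 0.8363
df = (3, 25)
p-value (upper-tail) = 0.48667
At α=0.01: p ≥ α → fail to reject H₀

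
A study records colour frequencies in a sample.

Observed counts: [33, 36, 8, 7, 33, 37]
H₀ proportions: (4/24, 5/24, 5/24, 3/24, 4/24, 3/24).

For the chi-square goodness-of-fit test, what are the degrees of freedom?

degrees of freedom = 5

df = k − 1 = 6 − 1 = 5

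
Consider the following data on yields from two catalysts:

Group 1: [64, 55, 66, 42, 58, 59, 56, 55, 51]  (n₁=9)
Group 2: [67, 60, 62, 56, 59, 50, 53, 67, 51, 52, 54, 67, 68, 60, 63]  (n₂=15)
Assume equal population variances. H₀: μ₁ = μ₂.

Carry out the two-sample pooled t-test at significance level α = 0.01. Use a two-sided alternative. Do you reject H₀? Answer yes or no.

x̄₁=56.222, s₁=7.067, n₁=9
x̄₂=59.267, s₂=6.341, n₂=15
s_p² = [8·7.067² + 14·6.341²]/22 = 43.7495
SE = √(s_p²·(1/9+1/15)) = 2.7889
t = (56.222−59.267)/2.7889 = -1.0916
df = 22
p-value (two-sided) = 0.28680
At α=0.01: p ≥ α → fail to reject H₀

reject H₀: no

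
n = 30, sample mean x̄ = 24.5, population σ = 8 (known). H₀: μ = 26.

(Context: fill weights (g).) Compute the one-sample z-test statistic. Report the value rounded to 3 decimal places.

test statistic = -1.027

SE = σ/√n = 8/√30 = 1.4606
z = (x̄−μ₀)/SE = (24.5−26)/1.4606 = -1.0270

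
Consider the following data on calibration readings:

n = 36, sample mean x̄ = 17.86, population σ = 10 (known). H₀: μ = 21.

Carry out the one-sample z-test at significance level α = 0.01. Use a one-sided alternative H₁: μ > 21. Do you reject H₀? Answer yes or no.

SE = σ/√n = 10/√36 = 1.6667
z = (x̄−μ₀)/SE = (17.86−21)/1.6667 = -1.8840
p-value (one-sided, H₁ greater) = 0.97022
At α=0.01: p ≥ α → fail to reject H₀

reject H₀: no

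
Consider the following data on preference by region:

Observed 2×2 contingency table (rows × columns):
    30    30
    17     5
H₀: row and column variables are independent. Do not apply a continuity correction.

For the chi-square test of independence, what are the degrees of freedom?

df = (r−1)(c−1) = (2−1)·(2−1) = 1

degrees of freedom = 1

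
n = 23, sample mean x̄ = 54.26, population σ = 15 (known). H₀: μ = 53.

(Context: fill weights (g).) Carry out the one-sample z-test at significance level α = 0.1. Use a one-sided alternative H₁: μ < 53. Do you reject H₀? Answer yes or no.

SE = σ/√n = 15/√23 = 3.1277
z = (x̄−μ₀)/SE = (54.26−53)/3.1277 = 0.4028
p-value (one-sided, H₁ less) = 0.65647
At α=0.1: p ≥ α → fail to reject H₀

reject H₀: no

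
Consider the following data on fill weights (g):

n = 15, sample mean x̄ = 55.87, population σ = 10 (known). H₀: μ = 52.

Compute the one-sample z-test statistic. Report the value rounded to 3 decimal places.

test statistic = 1.499

SE = σ/√n = 10/√15 = 2.5820
z = (x̄−μ₀)/SE = (55.87−52)/2.5820 = 1.4988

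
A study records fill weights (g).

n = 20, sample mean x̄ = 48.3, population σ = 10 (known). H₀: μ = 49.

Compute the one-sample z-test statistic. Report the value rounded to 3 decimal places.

SE = σ/√n = 10/√20 = 2.2361
z = (x̄−μ₀)/SE = (48.3−49)/2.2361 = -0.3130

test statistic = -0.313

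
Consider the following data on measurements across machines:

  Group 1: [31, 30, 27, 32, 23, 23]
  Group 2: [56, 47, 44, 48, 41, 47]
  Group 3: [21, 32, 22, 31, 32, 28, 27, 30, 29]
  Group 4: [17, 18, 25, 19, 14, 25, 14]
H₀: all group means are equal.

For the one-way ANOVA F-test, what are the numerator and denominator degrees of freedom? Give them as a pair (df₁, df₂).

k = 4 groups, N = 28 total
df = (k−1, N−k) = (4−1, 28−4) = (3, 24)

degrees of freedom = [3, 24]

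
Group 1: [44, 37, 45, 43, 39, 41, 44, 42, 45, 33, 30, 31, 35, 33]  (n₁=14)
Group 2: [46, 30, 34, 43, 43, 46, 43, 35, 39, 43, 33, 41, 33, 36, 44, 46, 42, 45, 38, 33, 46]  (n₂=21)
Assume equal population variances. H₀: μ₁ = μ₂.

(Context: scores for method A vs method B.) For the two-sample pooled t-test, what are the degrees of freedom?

df = n₁ + n₂ − 2 = 14 + 21 − 2 = 33

degrees of freedom = 33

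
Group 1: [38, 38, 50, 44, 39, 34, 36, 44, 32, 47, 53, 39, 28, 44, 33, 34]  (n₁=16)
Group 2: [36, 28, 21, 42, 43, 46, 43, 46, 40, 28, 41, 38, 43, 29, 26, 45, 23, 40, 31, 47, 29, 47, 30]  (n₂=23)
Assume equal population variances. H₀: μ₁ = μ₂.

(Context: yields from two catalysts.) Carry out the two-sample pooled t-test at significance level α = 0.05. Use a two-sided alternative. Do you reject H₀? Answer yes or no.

x̄₁=39.562, s₁=6.918, n₁=16
x̄₂=36.609, s₂=8.365, n₂=23
s_p² = [15·6.918² + 22·8.365²]/37 = 61.0112
SE = √(s_p²·(1/16+1/23)) = 2.5428
t = (39.562−36.609)/2.5428 = 1.1616
df = 37
p-value (two-sided) = 0.25282
At α=0.05: p ≥ α → fail to reject H₀

reject H₀: no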